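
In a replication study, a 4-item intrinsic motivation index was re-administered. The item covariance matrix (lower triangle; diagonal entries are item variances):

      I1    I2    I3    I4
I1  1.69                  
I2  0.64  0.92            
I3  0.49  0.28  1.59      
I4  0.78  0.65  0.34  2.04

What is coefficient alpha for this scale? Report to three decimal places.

Σσ²ᵢ = 1.69 + 0.92 + 1.59 + 2.04 = 6.24
Σ_{i<j} σ_ij = 3.18
Var(T) = 6.24 + 2 × 3.18 = 12.60
α = (k/(k−1))·(1 − Σσ²ᵢ/Var(T)) = (4/3)·(1 − 6.24/12.60) = 0.673

α = 0.673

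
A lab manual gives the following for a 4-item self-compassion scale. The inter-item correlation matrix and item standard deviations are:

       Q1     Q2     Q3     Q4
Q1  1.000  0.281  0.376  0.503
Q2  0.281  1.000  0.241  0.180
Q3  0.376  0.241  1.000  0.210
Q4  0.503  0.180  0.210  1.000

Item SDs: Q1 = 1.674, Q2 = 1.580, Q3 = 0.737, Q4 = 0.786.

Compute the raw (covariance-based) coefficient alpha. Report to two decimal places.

coefficient alpha = 0.58

Σσ²ᵢ = 1.674² + 1.580² + 0.737² + 0.786² = 6.4596
Covariances σ_ij = r_ij · s_i · s_j:
  σ(Q1,Q2) = 0.281 × 1.674 × 1.580 = 0.7432
  σ(Q1,Q3) = 0.376 × 1.674 × 0.737 = 0.4639
  σ(Q1,Q4) = 0.503 × 1.674 × 0.786 = 0.6618
  σ(Q2,Q3) = 0.241 × 1.580 × 0.737 = 0.2806
  σ(Q2,Q4) = 0.180 × 1.580 × 0.786 = 0.2235
  σ(Q3,Q4) = 0.210 × 0.737 × 0.786 = 0.1216
σ²_T = Σσ²ᵢ + 2·Σσ_ij = 6.4596 + 2 × 2.4946 = 11.4488
α = (4/3)·(1 − 6.4596/11.4488) = 0.58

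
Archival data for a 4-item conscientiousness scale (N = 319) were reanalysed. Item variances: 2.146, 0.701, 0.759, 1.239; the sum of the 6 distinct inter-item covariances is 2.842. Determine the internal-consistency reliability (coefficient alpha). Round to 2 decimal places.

ΣVar(i) = 2.146 + 0.701 + 0.759 + 1.239 = 4.845
Sum of distinct covariances = 2.842
σ²_total = ΣVar(i) + 2·Σcov = 4.845 + 2 × 2.842 = 10.529
α = (4/3)·(1 − 4.845/10.529) = 0.72

α = 0.72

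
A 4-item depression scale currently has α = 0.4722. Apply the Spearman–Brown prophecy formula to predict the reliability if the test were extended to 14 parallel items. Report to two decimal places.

Length factor m = 14/4 = 3.5000
α' = m·α / (1 + (m−1)·α)
   = 14/4 × 0.4722 / (1 + (14/4 − 1) × 0.4722)
   = 1.6527 / 2.1805 = 0.76

predicted reliability = 0.76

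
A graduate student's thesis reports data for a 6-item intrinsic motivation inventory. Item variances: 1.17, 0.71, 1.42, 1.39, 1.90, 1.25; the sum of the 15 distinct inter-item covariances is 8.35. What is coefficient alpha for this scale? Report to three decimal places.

Σσᵢ² = 1.17 + 0.71 + 1.42 + 1.39 + 1.90 + 1.25 = 7.84
Sum of distinct covariances = 8.35
total variance = Σσᵢ² + 2·Σcov = 7.84 + 2 × 8.35 = 24.54
α = (6/5)·(1 − 7.84/24.54) = 0.817

α = 0.817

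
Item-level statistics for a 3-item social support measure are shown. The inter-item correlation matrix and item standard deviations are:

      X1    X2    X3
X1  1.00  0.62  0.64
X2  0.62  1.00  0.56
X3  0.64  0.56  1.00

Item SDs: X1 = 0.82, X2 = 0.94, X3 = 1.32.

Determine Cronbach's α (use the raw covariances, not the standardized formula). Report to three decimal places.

Σσ²ᵢ = 0.82² + 0.94² + 1.32² = 3.2984
Covariances σ_ij = r_ij · s_i · s_j:
  σ(X1,X2) = 0.62 × 0.82 × 0.94 = 0.4779
  σ(X1,X3) = 0.64 × 0.82 × 1.32 = 0.6927
  σ(X2,X3) = 0.56 × 0.94 × 1.32 = 0.6948
σ²_T = Σσ²ᵢ + 2·Σσ_ij = 3.2984 + 2 × 1.8654 = 7.0292
α = (3/2)·(1 − 3.2984/7.0292) = 0.796

α = 0.796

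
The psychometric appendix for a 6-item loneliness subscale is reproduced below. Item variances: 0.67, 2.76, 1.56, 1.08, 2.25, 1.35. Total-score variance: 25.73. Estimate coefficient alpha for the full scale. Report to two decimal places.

α = 0.75

Σσ²ᵢ = 0.67 + 2.76 + 1.56 + 1.08 + 2.25 + 1.35 = 9.67
α = (k/(k−1))·(1 − Σσ²ᵢ/σ²_total) = (6/5)·(1 − 9.67/25.73) = 0.75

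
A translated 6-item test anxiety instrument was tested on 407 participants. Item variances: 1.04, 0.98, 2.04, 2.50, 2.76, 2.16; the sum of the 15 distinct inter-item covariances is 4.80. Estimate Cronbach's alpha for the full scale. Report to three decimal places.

Cronbach's alpha = 0.546

Σσᵢ² = 1.04 + 0.98 + 2.04 + 2.50 + 2.76 + 2.16 = 11.48
Sum of distinct covariances = 4.80
Var(T) = Σσᵢ² + 2·Σcov = 11.48 + 2 × 4.80 = 21.08
α = (6/5)·(1 − 11.48/21.08) = 0.546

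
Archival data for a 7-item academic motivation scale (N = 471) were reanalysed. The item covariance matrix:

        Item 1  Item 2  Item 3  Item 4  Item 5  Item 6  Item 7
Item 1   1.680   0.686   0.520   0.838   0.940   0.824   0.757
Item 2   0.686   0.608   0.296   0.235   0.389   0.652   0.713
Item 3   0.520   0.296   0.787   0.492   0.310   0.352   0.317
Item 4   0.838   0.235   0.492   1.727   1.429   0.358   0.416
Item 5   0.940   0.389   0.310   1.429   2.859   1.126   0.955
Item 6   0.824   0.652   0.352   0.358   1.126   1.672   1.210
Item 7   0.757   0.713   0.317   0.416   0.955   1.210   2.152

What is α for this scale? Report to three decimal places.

α = 0.824

Σσᵢ² = 1.680 + 0.608 + 0.787 + 1.727 + 2.859 + 1.672 + 2.152 = 11.485
Σ_{i<j} σ_ij = 13.815
σ²_total = 11.485 + 2 × 13.815 = 39.115
α = (k/(k−1))·(1 − Σσᵢ²/σ²_total) = (7/6)·(1 − 11.485/39.115) = 0.824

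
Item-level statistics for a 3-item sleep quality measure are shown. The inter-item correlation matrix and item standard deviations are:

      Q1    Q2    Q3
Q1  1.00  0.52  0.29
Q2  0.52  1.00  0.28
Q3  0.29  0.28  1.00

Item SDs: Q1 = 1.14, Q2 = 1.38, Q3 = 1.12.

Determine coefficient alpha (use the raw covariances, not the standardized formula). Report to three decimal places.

coefficient alpha = 0.632

Σσ²ᵢ = 1.14² + 1.38² + 1.12² = 4.4584
Covariances σ_ij = r_ij · s_i · s_j:
  σ(Q1,Q2) = 0.52 × 1.14 × 1.38 = 0.8181
  σ(Q1,Q3) = 0.29 × 1.14 × 1.12 = 0.3703
  σ(Q2,Q3) = 0.28 × 1.38 × 1.12 = 0.4328
σ²_T = Σσ²ᵢ + 2·Σσ_ij = 4.4584 + 2 × 1.6212 = 7.7008
α = (3/2)·(1 − 4.4584/7.7008) = 0.632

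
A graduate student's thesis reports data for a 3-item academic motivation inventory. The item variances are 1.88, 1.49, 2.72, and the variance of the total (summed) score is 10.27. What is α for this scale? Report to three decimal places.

sum of item variances = 1.88 + 1.49 + 2.72 = 6.09
α = (k/(k−1))·(1 − sum of item variances/σ²_total) = (3/2)·(1 − 6.09/10.27) = 0.611

α = 0.611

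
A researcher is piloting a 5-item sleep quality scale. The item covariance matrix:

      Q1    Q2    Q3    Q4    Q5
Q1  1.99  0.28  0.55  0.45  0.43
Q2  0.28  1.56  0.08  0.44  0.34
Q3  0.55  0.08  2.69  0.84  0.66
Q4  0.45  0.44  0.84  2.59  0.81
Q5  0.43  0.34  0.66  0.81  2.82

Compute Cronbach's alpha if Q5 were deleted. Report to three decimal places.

Cronbach's alpha = 0.499

Remaining items: Q1, Q2, Q3, Q4 (k = 4).
Σσ²ᵢ = 1.99 + 1.56 + 2.69 + 2.59 = 8.83
σ²_T = 8.83 + 2 × 2.64 = 14.11
α (item deleted) = (4/3)·(1 − 8.83/14.11) = 0.499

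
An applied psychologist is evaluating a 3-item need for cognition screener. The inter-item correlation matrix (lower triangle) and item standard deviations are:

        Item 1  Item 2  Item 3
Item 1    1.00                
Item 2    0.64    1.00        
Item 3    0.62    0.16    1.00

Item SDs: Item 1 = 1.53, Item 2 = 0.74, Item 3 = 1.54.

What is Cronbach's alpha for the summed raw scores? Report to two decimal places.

Cronbach's alpha = 0.71

Σσ²ᵢ = 1.53² + 0.74² + 1.54² = 5.2601
Covariances σ_ij = r_ij · s_i · s_j:
  σ(Item 1,Item 2) = 0.64 × 1.53 × 0.74 = 0.7246
  σ(Item 1,Item 3) = 0.62 × 1.53 × 1.54 = 1.4608
  σ(Item 2,Item 3) = 0.16 × 0.74 × 1.54 = 0.1823
σ²_T = Σσ²ᵢ + 2·Σσ_ij = 5.2601 + 2 × 2.3677 = 9.9955
α = (3/2)·(1 − 5.2601/9.9955) = 0.71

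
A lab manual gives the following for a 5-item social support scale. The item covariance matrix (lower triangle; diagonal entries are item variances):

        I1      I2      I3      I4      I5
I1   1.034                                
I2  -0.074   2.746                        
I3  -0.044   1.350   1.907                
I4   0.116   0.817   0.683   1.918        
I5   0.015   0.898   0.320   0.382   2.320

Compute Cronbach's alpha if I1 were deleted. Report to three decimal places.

Remaining items: I2, I3, I4, I5 (k = 4).
Σσ²ᵢ = 2.746 + 1.907 + 1.918 + 2.320 = 8.891
Var(T) = 8.891 + 2 × 4.450 = 17.791
α (item deleted) = (4/3)·(1 − 8.891/17.791) = 0.667

α = 0.667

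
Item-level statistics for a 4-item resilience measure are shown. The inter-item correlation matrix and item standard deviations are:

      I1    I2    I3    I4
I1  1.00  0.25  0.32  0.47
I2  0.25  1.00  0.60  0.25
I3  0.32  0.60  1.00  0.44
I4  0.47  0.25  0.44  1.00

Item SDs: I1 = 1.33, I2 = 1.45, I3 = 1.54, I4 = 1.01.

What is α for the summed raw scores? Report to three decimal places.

Σσ²ᵢ = 1.33² + 1.45² + 1.54² + 1.01² = 7.2631
Covariances σ_ij = r_ij · s_i · s_j:
  σ(I1,I2) = 0.25 × 1.33 × 1.45 = 0.4821
  σ(I1,I3) = 0.32 × 1.33 × 1.54 = 0.6554
  σ(I1,I4) = 0.47 × 1.33 × 1.01 = 0.6314
  σ(I2,I3) = 0.60 × 1.45 × 1.54 = 1.3398
  σ(I2,I4) = 0.25 × 1.45 × 1.01 = 0.3661
  σ(I3,I4) = 0.44 × 1.54 × 1.01 = 0.6844
σ²_T = Σσ²ᵢ + 2·Σσ_ij = 7.2631 + 2 × 4.1592 = 15.5815
α = (4/3)·(1 − 7.2631/15.5815) = 0.712

α = 0.712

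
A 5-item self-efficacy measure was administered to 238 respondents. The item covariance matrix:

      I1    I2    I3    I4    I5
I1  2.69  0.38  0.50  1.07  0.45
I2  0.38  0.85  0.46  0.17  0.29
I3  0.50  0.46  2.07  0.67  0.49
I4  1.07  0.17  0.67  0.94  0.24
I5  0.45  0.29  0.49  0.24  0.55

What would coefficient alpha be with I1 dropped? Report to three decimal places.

α = 0.684

Remaining items: I2, I3, I4, I5 (k = 4).
Σσᵢ² = 0.85 + 2.07 + 0.94 + 0.55 = 4.41
σ²_T = 4.41 + 2 × 2.32 = 9.05
α (item deleted) = (4/3)·(1 − 4.41/9.05) = 0.684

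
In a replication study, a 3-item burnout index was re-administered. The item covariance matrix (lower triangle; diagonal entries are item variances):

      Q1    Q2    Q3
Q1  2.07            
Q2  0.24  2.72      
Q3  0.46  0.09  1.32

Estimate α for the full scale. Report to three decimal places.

Σσ²ᵢ = 2.07 + 2.72 + 1.32 = 6.11
Σ_{i<j} σ_ij = 0.79
σ²_total = 6.11 + 2 × 0.79 = 7.69
α = (k/(k−1))·(1 − Σσ²ᵢ/σ²_total) = (3/2)·(1 − 6.11/7.69) = 0.308

α = 0.308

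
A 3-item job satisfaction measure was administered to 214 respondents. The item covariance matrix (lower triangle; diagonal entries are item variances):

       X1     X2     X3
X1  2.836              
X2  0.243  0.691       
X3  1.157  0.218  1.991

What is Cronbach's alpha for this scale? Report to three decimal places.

α = 0.554

Σσᵢ² = 2.836 + 0.691 + 1.991 = 5.518
Sum of off-diagonal covariances = 1.618
total variance = 5.518 + 2 × 1.618 = 8.754
α = (k/(k−1))·(1 − Σσᵢ²/total variance) = (3/2)·(1 − 5.518/8.754) = 0.554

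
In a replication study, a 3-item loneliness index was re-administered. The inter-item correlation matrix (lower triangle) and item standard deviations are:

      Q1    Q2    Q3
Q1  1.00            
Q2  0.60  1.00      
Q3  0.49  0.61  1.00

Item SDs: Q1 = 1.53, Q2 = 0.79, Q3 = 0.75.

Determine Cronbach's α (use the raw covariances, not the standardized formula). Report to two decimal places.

Cronbach's α = 0.72

Σσ²ᵢ = 1.53² + 0.79² + 0.75² = 3.5275
Covariances σ_ij = r_ij · s_i · s_j:
  σ(Q1,Q2) = 0.60 × 1.53 × 0.79 = 0.7252
  σ(Q1,Q3) = 0.49 × 1.53 × 0.75 = 0.5623
  σ(Q2,Q3) = 0.61 × 0.79 × 0.75 = 0.3614
σ²_T = Σσ²ᵢ + 2·Σσ_ij = 3.5275 + 2 × 1.6489 = 6.8253
α = (3/2)·(1 − 3.5275/6.8253) = 0.72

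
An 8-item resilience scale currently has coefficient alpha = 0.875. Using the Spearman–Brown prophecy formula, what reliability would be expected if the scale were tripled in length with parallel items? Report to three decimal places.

Length factor m = 3
α' = m·α / (1 + (m−1)·α)
   = 3 × 0.875 / (1 + (3 − 1) × 0.875)
   = 2.6250 / 2.7500 = 0.955

predicted reliability = 0.955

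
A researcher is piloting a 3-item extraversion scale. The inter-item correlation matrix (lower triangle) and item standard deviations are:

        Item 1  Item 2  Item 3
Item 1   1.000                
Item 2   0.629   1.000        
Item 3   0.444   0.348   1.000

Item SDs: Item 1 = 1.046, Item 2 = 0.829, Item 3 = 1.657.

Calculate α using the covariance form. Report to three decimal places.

α = 0.663

Σσ²ᵢ = 1.046² + 0.829² + 1.657² = 4.5270
Covariances σ_ij = r_ij · s_i · s_j:
  σ(Item 1,Item 2) = 0.629 × 1.046 × 0.829 = 0.5454
  σ(Item 1,Item 3) = 0.444 × 1.046 × 1.657 = 0.7696
  σ(Item 2,Item 3) = 0.348 × 0.829 × 1.657 = 0.4780
σ²_T = Σσ²ᵢ + 2·Σσ_ij = 4.5270 + 2 × 1.7930 = 8.1130
α = (3/2)·(1 − 4.5270/8.1130) = 0.663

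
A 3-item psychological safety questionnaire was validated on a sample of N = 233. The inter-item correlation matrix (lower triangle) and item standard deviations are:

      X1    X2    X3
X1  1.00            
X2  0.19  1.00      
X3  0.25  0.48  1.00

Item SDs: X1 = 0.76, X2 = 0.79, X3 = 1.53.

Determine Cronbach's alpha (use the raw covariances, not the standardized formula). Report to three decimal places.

Cronbach's alpha = 0.536

Σσ²ᵢ = 0.76² + 0.79² + 1.53² = 3.5426
Covariances σ_ij = r_ij · s_i · s_j:
  σ(X1,X2) = 0.19 × 0.76 × 0.79 = 0.1141
  σ(X1,X3) = 0.25 × 0.76 × 1.53 = 0.2907
  σ(X2,X3) = 0.48 × 0.79 × 1.53 = 0.5802
σ²_T = Σσ²ᵢ + 2·Σσ_ij = 3.5426 + 2 × 0.9850 = 5.5126
α = (3/2)·(1 − 3.5426/5.5126) = 0.536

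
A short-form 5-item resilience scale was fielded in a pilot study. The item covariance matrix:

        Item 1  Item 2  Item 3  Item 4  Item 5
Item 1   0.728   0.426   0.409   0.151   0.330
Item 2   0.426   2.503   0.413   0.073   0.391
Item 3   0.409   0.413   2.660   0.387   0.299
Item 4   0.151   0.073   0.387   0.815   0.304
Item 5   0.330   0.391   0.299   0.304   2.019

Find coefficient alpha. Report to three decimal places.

α = 0.527

Σσ²ᵢ = 0.728 + 2.503 + 2.660 + 0.815 + 2.019 = 8.725
Sum of the distinct covariances = 3.183
σ²_T = 8.725 + 2 × 3.183 = 15.091
α = (k/(k−1))·(1 − Σσ²ᵢ/σ²_T) = (5/4)·(1 − 8.725/15.091) = 0.527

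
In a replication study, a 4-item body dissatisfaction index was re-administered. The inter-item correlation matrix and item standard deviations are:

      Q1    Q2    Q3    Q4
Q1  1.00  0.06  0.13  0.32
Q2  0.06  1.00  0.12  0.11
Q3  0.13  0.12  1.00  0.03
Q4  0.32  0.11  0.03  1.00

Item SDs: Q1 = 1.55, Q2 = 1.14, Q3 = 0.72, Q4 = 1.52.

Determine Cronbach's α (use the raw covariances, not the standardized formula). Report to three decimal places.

Σσ²ᵢ = 1.55² + 1.14² + 0.72² + 1.52² = 6.5309
Covariances σ_ij = r_ij · s_i · s_j:
  σ(Q1,Q2) = 0.06 × 1.55 × 1.14 = 0.1060
  σ(Q1,Q3) = 0.13 × 1.55 × 0.72 = 0.1451
  σ(Q1,Q4) = 0.32 × 1.55 × 1.52 = 0.7539
  σ(Q2,Q3) = 0.12 × 1.14 × 0.72 = 0.0985
  σ(Q2,Q4) = 0.11 × 1.14 × 1.52 = 0.1906
  σ(Q3,Q4) = 0.03 × 0.72 × 1.52 = 0.0328
σ²_T = Σσ²ᵢ + 2·Σσ_ij = 6.5309 + 2 × 1.3269 = 9.1847
α = (4/3)·(1 − 6.5309/9.1847) = 0.385

Cronbach's α = 0.385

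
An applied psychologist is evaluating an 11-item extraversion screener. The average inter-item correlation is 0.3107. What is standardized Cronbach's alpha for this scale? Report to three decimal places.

standardized Cronbach's alpha = 0.832

Standardized α = k·r̄ / (1 + (k−1)·r̄) = 11 × 0.3107 / (1 + 10 × 0.3107)
  = 3.4177 / 4.1070 = 0.832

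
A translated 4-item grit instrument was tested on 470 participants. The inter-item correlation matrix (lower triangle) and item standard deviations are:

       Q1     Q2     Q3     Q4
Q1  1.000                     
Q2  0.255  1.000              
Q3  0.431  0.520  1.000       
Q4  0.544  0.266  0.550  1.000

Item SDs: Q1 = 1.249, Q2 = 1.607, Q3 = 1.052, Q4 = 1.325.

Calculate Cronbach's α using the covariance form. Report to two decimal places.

Σσ²ᵢ = 1.249² + 1.607² + 1.052² + 1.325² = 7.0048
Covariances σ_ij = r_ij · s_i · s_j:
  σ(Q1,Q2) = 0.255 × 1.249 × 1.607 = 0.5118
  σ(Q1,Q3) = 0.431 × 1.249 × 1.052 = 0.5663
  σ(Q1,Q4) = 0.544 × 1.249 × 1.325 = 0.9003
  σ(Q2,Q3) = 0.520 × 1.607 × 1.052 = 0.8791
  σ(Q2,Q4) = 0.266 × 1.607 × 1.325 = 0.5664
  σ(Q3,Q4) = 0.550 × 1.052 × 1.325 = 0.7666
σ²_T = Σσ²ᵢ + 2·Σσ_ij = 7.0048 + 2 × 4.1905 = 15.3858
α = (4/3)·(1 − 7.0048/15.3858) = 0.73

α = 0.73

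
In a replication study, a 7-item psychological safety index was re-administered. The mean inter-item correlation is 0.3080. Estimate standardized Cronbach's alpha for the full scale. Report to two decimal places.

Standardized α = k·r̄ / (1 + (k−1)·r̄) = 7 × 0.3080 / (1 + 6 × 0.3080)
  = 2.1560 / 2.8480 = 0.76

standardized Cronbach's alpha = 0.76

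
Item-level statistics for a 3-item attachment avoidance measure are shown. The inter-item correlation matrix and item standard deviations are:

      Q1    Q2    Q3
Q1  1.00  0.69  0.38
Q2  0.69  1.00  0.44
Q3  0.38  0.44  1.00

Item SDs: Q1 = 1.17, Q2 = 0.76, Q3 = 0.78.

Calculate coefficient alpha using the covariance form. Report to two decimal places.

Σσ²ᵢ = 1.17² + 0.76² + 0.78² = 2.5549
Covariances σ_ij = r_ij · s_i · s_j:
  σ(Q1,Q2) = 0.69 × 1.17 × 0.76 = 0.6135
  σ(Q1,Q3) = 0.38 × 1.17 × 0.78 = 0.3468
  σ(Q2,Q3) = 0.44 × 0.76 × 0.78 = 0.2608
σ²_T = Σσ²ᵢ + 2·Σσ_ij = 2.5549 + 2 × 1.2211 = 4.9971
α = (3/2)·(1 − 2.5549/4.9971) = 0.73

α = 0.73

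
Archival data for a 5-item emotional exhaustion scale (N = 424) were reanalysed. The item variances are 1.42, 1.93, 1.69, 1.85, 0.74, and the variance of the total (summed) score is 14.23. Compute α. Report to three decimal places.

Σσ²ᵢ = 1.42 + 1.93 + 1.69 + 1.85 + 0.74 = 7.63
α = (k/(k−1))·(1 − Σσ²ᵢ/σ²_T) = (5/4)·(1 − 7.63/14.23) = 0.580

α = 0.580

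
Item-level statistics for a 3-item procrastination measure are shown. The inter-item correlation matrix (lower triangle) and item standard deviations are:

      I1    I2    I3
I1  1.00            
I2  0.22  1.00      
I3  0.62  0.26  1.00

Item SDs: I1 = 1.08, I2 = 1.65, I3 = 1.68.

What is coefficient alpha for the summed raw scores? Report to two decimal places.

Σσ²ᵢ = 1.08² + 1.65² + 1.68² = 6.7113
Covariances σ_ij = r_ij · s_i · s_j:
  σ(I1,I2) = 0.22 × 1.08 × 1.65 = 0.3920
  σ(I1,I3) = 0.62 × 1.08 × 1.68 = 1.1249
  σ(I2,I3) = 0.26 × 1.65 × 1.68 = 0.7207
σ²_T = Σσ²ᵢ + 2·Σσ_ij = 6.7113 + 2 × 2.2376 = 11.1865
α = (3/2)·(1 − 6.7113/11.1865) = 0.60

coefficient alpha = 0.60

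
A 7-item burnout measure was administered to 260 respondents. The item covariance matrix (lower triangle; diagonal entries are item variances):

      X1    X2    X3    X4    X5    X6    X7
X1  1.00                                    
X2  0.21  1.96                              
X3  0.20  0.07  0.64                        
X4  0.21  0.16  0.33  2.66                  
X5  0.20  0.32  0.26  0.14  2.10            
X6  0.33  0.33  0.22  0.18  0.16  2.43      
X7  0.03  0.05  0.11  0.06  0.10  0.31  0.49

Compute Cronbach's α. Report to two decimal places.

Cronbach's α = 0.48

ΣVar(i) = 1.00 + 1.96 + 0.64 + 2.66 + 2.10 + 2.43 + 0.49 = 11.28
Sum of the distinct covariances = 3.98
total variance = 11.28 + 2 × 3.98 = 19.24
α = (k/(k−1))·(1 − ΣVar(i)/total variance) = (7/6)·(1 − 11.28/19.24) = 0.48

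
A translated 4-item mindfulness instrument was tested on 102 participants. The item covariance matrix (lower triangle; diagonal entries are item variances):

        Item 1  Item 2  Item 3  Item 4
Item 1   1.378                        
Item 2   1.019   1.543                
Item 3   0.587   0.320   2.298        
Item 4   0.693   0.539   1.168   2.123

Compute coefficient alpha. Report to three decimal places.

sum of item variances = 1.378 + 1.543 + 2.298 + 2.123 = 7.342
Sum of off-diagonal covariances = 4.326
total variance = 7.342 + 2 × 4.326 = 15.994
α = (k/(k−1))·(1 − sum of item variances/total variance) = (4/3)·(1 − 7.342/15.994) = 0.721

α = 0.721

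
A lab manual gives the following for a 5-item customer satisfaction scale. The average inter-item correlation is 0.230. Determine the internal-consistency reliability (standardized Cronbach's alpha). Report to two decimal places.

α = 0.60

Standardized α = k·r̄ / (1 + (k−1)·r̄) = 5 × 0.230 / (1 + 4 × 0.230)
  = 1.1500 / 1.9200 = 0.60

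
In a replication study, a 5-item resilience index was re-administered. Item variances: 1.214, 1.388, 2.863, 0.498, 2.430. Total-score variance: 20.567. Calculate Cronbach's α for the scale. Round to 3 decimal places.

ΣVar(i) = 1.214 + 1.388 + 2.863 + 0.498 + 2.430 = 8.393
α = (k/(k−1))·(1 − ΣVar(i)/σ²_total) = (5/4)·(1 − 8.393/20.567) = 0.740

Cronbach's α = 0.740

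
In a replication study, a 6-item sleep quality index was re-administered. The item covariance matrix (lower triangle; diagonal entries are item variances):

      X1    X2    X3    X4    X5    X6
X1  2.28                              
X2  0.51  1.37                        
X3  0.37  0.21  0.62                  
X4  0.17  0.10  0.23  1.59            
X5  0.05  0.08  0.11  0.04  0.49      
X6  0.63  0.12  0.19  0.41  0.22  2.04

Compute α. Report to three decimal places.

α = 0.541

Σσᵢ² = 2.28 + 1.37 + 0.62 + 1.59 + 0.49 + 2.04 = 8.39
Sum of the distinct covariances = 3.44
σ²_T = 8.39 + 2 × 3.44 = 15.27
α = (k/(k−1))·(1 − Σσᵢ²/σ²_T) = (6/5)·(1 − 8.39/15.27) = 0.541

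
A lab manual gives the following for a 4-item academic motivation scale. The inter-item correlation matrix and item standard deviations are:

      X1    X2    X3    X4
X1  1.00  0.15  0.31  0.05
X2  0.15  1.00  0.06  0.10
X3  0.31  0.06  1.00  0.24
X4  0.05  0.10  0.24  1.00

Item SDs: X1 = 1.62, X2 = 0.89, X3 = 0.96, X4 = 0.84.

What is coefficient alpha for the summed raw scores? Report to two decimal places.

Σσ²ᵢ = 1.62² + 0.89² + 0.96² + 0.84² = 5.0437
Covariances σ_ij = r_ij · s_i · s_j:
  σ(X1,X2) = 0.15 × 1.62 × 0.89 = 0.2163
  σ(X1,X3) = 0.31 × 1.62 × 0.96 = 0.4821
  σ(X1,X4) = 0.05 × 1.62 × 0.84 = 0.0680
  σ(X2,X3) = 0.06 × 0.89 × 0.96 = 0.0513
  σ(X2,X4) = 0.10 × 0.89 × 0.84 = 0.0748
  σ(X3,X4) = 0.24 × 0.96 × 0.84 = 0.1935
σ²_T = Σσ²ᵢ + 2·Σσ_ij = 5.0437 + 2 × 1.0860 = 7.2157
α = (4/3)·(1 − 5.0437/7.2157) = 0.40

α = 0.40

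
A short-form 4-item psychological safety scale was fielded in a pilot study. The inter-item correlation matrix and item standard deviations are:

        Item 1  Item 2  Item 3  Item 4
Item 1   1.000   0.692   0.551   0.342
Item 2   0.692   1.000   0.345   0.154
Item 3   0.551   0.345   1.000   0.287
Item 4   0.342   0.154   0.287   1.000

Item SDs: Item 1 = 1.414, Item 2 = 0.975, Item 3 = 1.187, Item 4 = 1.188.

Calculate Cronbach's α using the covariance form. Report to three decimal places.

Σσ²ᵢ = 1.414² + 0.975² + 1.187² + 1.188² = 5.7703
Covariances σ_ij = r_ij · s_i · s_j:
  σ(Item 1,Item 2) = 0.692 × 1.414 × 0.975 = 0.9540
  σ(Item 1,Item 3) = 0.551 × 1.414 × 1.187 = 0.9248
  σ(Item 1,Item 4) = 0.342 × 1.414 × 1.188 = 0.5745
  σ(Item 2,Item 3) = 0.345 × 0.975 × 1.187 = 0.3993
  σ(Item 2,Item 4) = 0.154 × 0.975 × 1.188 = 0.1784
  σ(Item 3,Item 4) = 0.287 × 1.187 × 1.188 = 0.4047
σ²_T = Σσ²ᵢ + 2·Σσ_ij = 5.7703 + 2 × 3.4357 = 12.6417
α = (4/3)·(1 − 5.7703/12.6417) = 0.725

Cronbach's α = 0.725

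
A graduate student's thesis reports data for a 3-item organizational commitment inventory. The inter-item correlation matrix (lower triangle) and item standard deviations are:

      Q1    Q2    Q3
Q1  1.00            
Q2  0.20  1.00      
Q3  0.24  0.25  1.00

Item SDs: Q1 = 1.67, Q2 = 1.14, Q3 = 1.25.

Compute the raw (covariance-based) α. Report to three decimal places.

α = 0.457

Σσ²ᵢ = 1.67² + 1.14² + 1.25² = 5.6510
Covariances σ_ij = r_ij · s_i · s_j:
  σ(Q1,Q2) = 0.20 × 1.67 × 1.14 = 0.3808
  σ(Q1,Q3) = 0.24 × 1.67 × 1.25 = 0.5010
  σ(Q2,Q3) = 0.25 × 1.14 × 1.25 = 0.3562
σ²_T = Σσ²ᵢ + 2·Σσ_ij = 5.6510 + 2 × 1.2380 = 8.1270
α = (3/2)·(1 − 5.6510/8.1270) = 0.457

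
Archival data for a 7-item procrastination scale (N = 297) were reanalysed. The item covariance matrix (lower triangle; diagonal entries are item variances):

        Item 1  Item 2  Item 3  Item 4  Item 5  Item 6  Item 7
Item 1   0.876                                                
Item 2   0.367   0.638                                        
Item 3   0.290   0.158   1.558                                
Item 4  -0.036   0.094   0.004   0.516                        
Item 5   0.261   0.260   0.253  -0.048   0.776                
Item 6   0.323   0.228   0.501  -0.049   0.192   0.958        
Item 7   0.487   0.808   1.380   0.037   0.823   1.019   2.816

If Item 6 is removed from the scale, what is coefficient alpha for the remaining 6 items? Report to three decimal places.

Remaining items: Item 1, Item 2, Item 3, Item 4, Item 5, Item 7 (k = 6).
sum of item variances = 0.876 + 0.638 + 1.558 + 0.516 + 0.776 + 2.816 = 7.180
σ²_total = 7.180 + 2 × 5.138 = 17.456
α (item deleted) = (6/5)·(1 − 7.180/17.456) = 0.706

coefficient alpha = 0.706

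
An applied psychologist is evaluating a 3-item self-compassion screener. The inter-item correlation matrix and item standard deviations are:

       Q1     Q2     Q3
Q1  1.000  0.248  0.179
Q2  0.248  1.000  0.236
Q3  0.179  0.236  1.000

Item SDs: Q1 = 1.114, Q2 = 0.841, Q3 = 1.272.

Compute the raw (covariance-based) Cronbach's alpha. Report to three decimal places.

α = 0.439

Σσ²ᵢ = 1.114² + 0.841² + 1.272² = 3.5663
Covariances σ_ij = r_ij · s_i · s_j:
  σ(Q1,Q2) = 0.248 × 1.114 × 0.841 = 0.2323
  σ(Q1,Q3) = 0.179 × 1.114 × 1.272 = 0.2536
  σ(Q2,Q3) = 0.236 × 0.841 × 1.272 = 0.2525
σ²_T = Σσ²ᵢ + 2·Σσ_ij = 3.5663 + 2 × 0.7384 = 5.0431
α = (3/2)·(1 − 3.5663/5.0431) = 0.439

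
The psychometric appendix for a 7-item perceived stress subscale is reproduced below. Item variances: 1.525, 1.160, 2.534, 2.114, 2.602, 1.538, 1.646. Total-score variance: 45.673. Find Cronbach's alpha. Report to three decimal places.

Σσᵢ² = 1.525 + 1.160 + 2.534 + 2.114 + 2.602 + 1.538 + 1.646 = 13.119
α = (k/(k−1))·(1 − Σσᵢ²/Var(T)) = (7/6)·(1 − 13.119/45.673) = 0.832

α = 0.832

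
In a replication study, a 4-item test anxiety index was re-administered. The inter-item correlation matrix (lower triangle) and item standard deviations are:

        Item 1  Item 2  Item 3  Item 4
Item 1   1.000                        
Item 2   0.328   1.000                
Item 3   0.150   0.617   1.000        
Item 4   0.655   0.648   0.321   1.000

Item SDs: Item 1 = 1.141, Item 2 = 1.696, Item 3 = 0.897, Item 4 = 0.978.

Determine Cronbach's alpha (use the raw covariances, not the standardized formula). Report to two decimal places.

Cronbach's alpha = 0.75

Σσ²ᵢ = 1.141² + 1.696² + 0.897² + 0.978² = 5.9394
Covariances σ_ij = r_ij · s_i · s_j:
  σ(Item 1,Item 2) = 0.328 × 1.141 × 1.696 = 0.6347
  σ(Item 1,Item 3) = 0.150 × 1.141 × 0.897 = 0.1535
  σ(Item 1,Item 4) = 0.655 × 1.141 × 0.978 = 0.7309
  σ(Item 2,Item 3) = 0.617 × 1.696 × 0.897 = 0.9386
  σ(Item 2,Item 4) = 0.648 × 1.696 × 0.978 = 1.0748
  σ(Item 3,Item 4) = 0.321 × 0.897 × 0.978 = 0.2816
σ²_T = Σσ²ᵢ + 2·Σσ_ij = 5.9394 + 2 × 3.8141 = 13.5676
α = (4/3)·(1 − 5.9394/13.5676) = 0.75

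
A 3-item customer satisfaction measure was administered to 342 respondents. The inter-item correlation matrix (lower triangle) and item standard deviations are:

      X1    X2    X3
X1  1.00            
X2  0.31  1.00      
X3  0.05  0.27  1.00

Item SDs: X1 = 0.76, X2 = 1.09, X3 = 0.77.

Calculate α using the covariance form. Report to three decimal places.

Σσ²ᵢ = 0.76² + 1.09² + 0.77² = 2.3586
Covariances σ_ij = r_ij · s_i · s_j:
  σ(X1,X2) = 0.31 × 0.76 × 1.09 = 0.2568
  σ(X1,X3) = 0.05 × 0.76 × 0.77 = 0.0293
  σ(X2,X3) = 0.27 × 1.09 × 0.77 = 0.2266
σ²_T = Σσ²ᵢ + 2·Σσ_ij = 2.3586 + 2 × 0.5127 = 3.3840
α = (3/2)·(1 − 2.3586/3.3840) = 0.455

α = 0.455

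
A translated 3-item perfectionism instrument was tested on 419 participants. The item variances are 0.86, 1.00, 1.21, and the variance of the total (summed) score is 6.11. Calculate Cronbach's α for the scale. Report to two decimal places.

ΣVar(i) = 0.86 + 1.00 + 1.21 = 3.07
α = (k/(k−1))·(1 − ΣVar(i)/Var(T)) = (3/2)·(1 − 3.07/6.11) = 0.75

α = 0.75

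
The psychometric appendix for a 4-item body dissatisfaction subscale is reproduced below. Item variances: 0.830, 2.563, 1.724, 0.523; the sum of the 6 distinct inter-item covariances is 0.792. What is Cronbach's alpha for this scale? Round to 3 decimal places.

Cronbach's alpha = 0.292

Σσ²ᵢ = 0.830 + 2.563 + 1.724 + 0.523 = 5.640
Sum of distinct covariances = 0.792
Var(T) = Σσ²ᵢ + 2·Σcov = 5.640 + 2 × 0.792 = 7.224
α = (4/3)·(1 − 5.640/7.224) = 0.292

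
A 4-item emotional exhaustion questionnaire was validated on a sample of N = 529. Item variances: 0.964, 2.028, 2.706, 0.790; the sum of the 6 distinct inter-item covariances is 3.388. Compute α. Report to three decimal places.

Σσ²ᵢ = 0.964 + 2.028 + 2.706 + 0.790 = 6.488
Sum of distinct covariances = 3.388
total variance = Σσ²ᵢ + 2·Σcov = 6.488 + 2 × 3.388 = 13.264
α = (4/3)·(1 − 6.488/13.264) = 0.681

α = 0.681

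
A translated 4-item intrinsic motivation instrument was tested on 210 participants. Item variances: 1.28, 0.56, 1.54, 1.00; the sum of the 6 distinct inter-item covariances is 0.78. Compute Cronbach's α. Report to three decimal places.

Cronbach's α = 0.350

sum of item variances = 1.28 + 0.56 + 1.54 + 1.00 = 4.38
Sum of distinct covariances = 0.78
σ²_total = sum of item variances + 2·Σcov = 4.38 + 2 × 0.78 = 5.94
α = (4/3)·(1 − 4.38/5.94) = 0.350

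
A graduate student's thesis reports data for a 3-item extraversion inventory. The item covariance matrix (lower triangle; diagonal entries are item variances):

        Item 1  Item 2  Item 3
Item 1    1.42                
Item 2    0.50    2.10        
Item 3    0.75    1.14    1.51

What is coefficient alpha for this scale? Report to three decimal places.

α = 0.731

sum of item variances = 1.42 + 2.10 + 1.51 = 5.03
Sum of off-diagonal covariances = 2.39
σ²_total = 5.03 + 2 × 2.39 = 9.81
α = (k/(k−1))·(1 − sum of item variances/σ²_total) = (3/2)·(1 − 5.03/9.81) = 0.731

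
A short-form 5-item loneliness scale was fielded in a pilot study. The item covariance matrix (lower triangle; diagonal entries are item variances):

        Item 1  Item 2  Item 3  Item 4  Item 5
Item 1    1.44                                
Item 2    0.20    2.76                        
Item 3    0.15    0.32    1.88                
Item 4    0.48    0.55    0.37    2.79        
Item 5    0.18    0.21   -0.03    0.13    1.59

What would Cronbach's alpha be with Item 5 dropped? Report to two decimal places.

α = 0.42

Remaining items: Item 1, Item 2, Item 3, Item 4 (k = 4).
Σσᵢ² = 1.44 + 2.76 + 1.88 + 2.79 = 8.87
σ²_total = 8.87 + 2 × 2.07 = 13.01
α (item deleted) = (4/3)·(1 − 8.87/13.01) = 0.42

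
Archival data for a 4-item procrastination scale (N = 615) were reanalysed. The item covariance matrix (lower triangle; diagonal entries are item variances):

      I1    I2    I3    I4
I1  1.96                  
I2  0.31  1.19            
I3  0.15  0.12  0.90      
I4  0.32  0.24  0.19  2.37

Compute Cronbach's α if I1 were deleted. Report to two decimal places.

Cronbach's α = 0.30

Remaining items: I2, I3, I4 (k = 3).
Σσ²ᵢ = 1.19 + 0.90 + 2.37 = 4.46
total variance = 4.46 + 2 × 0.55 = 5.56
α (item deleted) = (3/2)·(1 − 4.46/5.56) = 0.30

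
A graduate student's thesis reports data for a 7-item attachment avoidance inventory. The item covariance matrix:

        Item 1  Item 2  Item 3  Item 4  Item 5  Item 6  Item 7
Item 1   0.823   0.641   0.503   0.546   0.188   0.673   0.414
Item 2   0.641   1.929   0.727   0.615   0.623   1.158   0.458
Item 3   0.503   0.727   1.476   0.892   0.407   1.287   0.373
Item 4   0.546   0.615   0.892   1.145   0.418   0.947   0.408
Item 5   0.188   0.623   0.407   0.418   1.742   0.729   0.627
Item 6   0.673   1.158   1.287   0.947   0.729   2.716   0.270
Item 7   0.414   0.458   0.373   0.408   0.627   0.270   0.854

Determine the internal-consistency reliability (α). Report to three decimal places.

Σσ²ᵢ = 0.823 + 1.929 + 1.476 + 1.145 + 1.742 + 2.716 + 0.854 = 10.685
Σ_{i<j} σ_ij = 12.904
total variance = 10.685 + 2 × 12.904 = 36.493
α = (k/(k−1))·(1 − Σσ²ᵢ/total variance) = (7/6)·(1 − 10.685/36.493) = 0.825

α = 0.825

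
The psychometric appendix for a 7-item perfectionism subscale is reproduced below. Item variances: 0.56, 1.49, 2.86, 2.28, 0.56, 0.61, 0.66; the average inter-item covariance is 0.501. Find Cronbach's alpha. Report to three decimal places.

α = 0.817

Σσ²ᵢ = 0.56 + 1.49 + 2.86 + 2.28 + 0.56 + 0.61 + 0.66 = 9.02
Sum of the 21 distinct covariances = 21 × 0.501 = 10.521
σ²_total = Σσ²ᵢ + 2·Σcov = 9.02 + 2 × 10.521 = 30.062
α = (7/6)·(1 − 9.02/30.062) = 0.817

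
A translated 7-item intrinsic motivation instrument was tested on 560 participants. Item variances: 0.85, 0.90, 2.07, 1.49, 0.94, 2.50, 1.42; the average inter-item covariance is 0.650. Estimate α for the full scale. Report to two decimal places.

Σσᵢ² = 0.85 + 0.90 + 2.07 + 1.49 + 0.94 + 2.50 + 1.42 = 10.17
Sum of the 21 distinct covariances = 21 × 0.650 = 13.650
σ²_total = Σσᵢ² + 2·Σcov = 10.17 + 2 × 13.650 = 37.470
α = (7/6)·(1 − 10.17/37.470) = 0.85

α = 0.85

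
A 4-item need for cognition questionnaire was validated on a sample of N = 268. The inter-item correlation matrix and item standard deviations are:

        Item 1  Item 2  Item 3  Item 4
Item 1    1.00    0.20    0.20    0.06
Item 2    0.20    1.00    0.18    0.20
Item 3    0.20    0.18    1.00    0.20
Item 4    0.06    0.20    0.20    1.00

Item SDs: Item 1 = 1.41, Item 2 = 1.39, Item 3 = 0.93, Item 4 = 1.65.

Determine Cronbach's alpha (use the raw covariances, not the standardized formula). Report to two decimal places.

Σσ²ᵢ = 1.41² + 1.39² + 0.93² + 1.65² = 7.5076
Covariances σ_ij = r_ij · s_i · s_j:
  σ(Item 1,Item 2) = 0.20 × 1.41 × 1.39 = 0.3920
  σ(Item 1,Item 3) = 0.20 × 1.41 × 0.93 = 0.2623
  σ(Item 1,Item 4) = 0.06 × 1.41 × 1.65 = 0.1396
  σ(Item 2,Item 3) = 0.18 × 1.39 × 0.93 = 0.2327
  σ(Item 2,Item 4) = 0.20 × 1.39 × 1.65 = 0.4587
  σ(Item 3,Item 4) = 0.20 × 0.93 × 1.65 = 0.3069
σ²_T = Σσ²ᵢ + 2·Σσ_ij = 7.5076 + 2 × 1.7922 = 11.0920
α = (4/3)·(1 − 7.5076/11.0920) = 0.43

α = 0.43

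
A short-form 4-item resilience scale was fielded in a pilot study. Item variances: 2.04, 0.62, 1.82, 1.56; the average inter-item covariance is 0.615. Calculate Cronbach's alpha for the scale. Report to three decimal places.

Cronbach's alpha = 0.733

Σσᵢ² = 2.04 + 0.62 + 1.82 + 1.56 = 6.04
Sum of the 6 distinct covariances = 6 × 0.615 = 3.690
Var(T) = Σσᵢ² + 2·Σcov = 6.04 + 2 × 3.690 = 13.420
α = (4/3)·(1 − 6.04/13.420) = 0.733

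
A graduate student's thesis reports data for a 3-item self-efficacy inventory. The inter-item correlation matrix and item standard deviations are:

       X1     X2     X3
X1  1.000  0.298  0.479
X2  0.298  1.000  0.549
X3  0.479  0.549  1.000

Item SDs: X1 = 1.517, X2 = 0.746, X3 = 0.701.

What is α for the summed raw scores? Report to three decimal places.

Σσ²ᵢ = 1.517² + 0.746² + 0.701² = 3.3492
Covariances σ_ij = r_ij · s_i · s_j:
  σ(X1,X2) = 0.298 × 1.517 × 0.746 = 0.3372
  σ(X1,X3) = 0.479 × 1.517 × 0.701 = 0.5094
  σ(X2,X3) = 0.549 × 0.746 × 0.701 = 0.2871
σ²_T = Σσ²ᵢ + 2·Σσ_ij = 3.3492 + 2 × 1.1337 = 5.6166
α = (3/2)·(1 − 3.3492/5.6166) = 0.606

α = 0.606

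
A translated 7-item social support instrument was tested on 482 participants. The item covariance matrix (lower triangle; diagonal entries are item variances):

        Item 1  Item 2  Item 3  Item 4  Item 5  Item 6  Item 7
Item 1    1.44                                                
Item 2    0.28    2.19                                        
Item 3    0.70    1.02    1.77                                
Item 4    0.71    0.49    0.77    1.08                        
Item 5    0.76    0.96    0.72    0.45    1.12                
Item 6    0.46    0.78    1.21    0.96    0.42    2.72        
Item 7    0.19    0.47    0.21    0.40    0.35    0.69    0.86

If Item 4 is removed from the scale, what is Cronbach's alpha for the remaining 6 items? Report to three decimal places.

Remaining items: Item 1, Item 2, Item 3, Item 5, Item 6, Item 7 (k = 6).
ΣVar(i) = 1.44 + 2.19 + 1.77 + 1.12 + 2.72 + 0.86 = 10.10
σ²_T = 10.10 + 2 × 9.22 = 28.54
α (item deleted) = (6/5)·(1 − 10.10/28.54) = 0.775

Cronbach's alpha = 0.775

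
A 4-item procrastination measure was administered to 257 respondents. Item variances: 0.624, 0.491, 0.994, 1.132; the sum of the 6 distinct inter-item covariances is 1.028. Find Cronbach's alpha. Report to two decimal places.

Cronbach's alpha = 0.52

ΣVar(i) = 0.624 + 0.491 + 0.994 + 1.132 = 3.241
Sum of distinct covariances = 1.028
σ²_total = ΣVar(i) + 2·Σcov = 3.241 + 2 × 1.028 = 5.297
α = (4/3)·(1 − 3.241/5.297) = 0.52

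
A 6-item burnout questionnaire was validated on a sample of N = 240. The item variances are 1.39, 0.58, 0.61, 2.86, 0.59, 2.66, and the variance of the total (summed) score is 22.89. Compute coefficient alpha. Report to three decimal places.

sum of item variances = 1.39 + 0.58 + 0.61 + 2.86 + 0.59 + 2.66 = 8.69
α = (k/(k−1))·(1 − sum of item variances/total variance) = (6/5)·(1 − 8.69/22.89) = 0.744

coefficient alpha = 0.744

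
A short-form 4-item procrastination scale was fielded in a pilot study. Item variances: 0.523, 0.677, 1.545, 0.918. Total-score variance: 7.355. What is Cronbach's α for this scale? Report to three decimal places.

Cronbach's α = 0.669

Σσ²ᵢ = 0.523 + 0.677 + 1.545 + 0.918 = 3.663
α = (k/(k−1))·(1 − Σσ²ᵢ/σ²_total) = (4/3)·(1 − 3.663/7.355) = 0.669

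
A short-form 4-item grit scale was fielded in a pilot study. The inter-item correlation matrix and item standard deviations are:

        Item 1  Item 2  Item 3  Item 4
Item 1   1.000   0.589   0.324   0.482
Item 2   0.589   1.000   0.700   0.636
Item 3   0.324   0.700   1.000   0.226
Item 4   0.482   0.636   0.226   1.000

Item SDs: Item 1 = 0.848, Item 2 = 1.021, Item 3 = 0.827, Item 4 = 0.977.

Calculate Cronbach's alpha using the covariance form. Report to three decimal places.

Cronbach's alpha = 0.799

Σσ²ᵢ = 0.848² + 1.021² + 0.827² + 0.977² = 3.4000
Covariances σ_ij = r_ij · s_i · s_j:
  σ(Item 1,Item 2) = 0.589 × 0.848 × 1.021 = 0.5100
  σ(Item 1,Item 3) = 0.324 × 0.848 × 0.827 = 0.2272
  σ(Item 1,Item 4) = 0.482 × 0.848 × 0.977 = 0.3993
  σ(Item 2,Item 3) = 0.700 × 1.021 × 0.827 = 0.5911
  σ(Item 2,Item 4) = 0.636 × 1.021 × 0.977 = 0.6344
  σ(Item 3,Item 4) = 0.226 × 0.827 × 0.977 = 0.1826
σ²_T = Σσ²ᵢ + 2·Σσ_ij = 3.4000 + 2 × 2.5446 = 8.4892
α = (4/3)·(1 − 3.4000/8.4892) = 0.799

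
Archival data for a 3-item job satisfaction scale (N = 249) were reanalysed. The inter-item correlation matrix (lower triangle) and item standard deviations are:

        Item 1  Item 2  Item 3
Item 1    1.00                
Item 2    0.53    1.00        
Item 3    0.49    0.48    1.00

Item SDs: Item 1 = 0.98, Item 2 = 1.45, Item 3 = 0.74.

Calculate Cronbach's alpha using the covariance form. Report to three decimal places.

Σσ²ᵢ = 0.98² + 1.45² + 0.74² = 3.6105
Covariances σ_ij = r_ij · s_i · s_j:
  σ(Item 1,Item 2) = 0.53 × 0.98 × 1.45 = 0.7531
  σ(Item 1,Item 3) = 0.49 × 0.98 × 0.74 = 0.3553
  σ(Item 2,Item 3) = 0.48 × 1.45 × 0.74 = 0.5150
σ²_T = Σσ²ᵢ + 2·Σσ_ij = 3.6105 + 2 × 1.6234 = 6.8573
α = (3/2)·(1 − 3.6105/6.8573) = 0.710

α = 0.710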